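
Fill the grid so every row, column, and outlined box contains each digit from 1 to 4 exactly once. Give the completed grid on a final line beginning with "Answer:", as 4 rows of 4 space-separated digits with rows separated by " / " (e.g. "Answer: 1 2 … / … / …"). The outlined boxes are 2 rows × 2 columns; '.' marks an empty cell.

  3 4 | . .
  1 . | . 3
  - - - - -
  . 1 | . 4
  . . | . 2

Step 1. [r1c3∈{1,2}] row 1 places 2 nowhere but r1c3, so r1c3=2.
Step 2. [r4c3∈{1,3}] r4c3 is the only open cell in row 4 admitting 1. So r4c3=1.
Step 3. [r3c3∈{3}] only 3 remains possible at r3c3. So r3c3=3.
Step 4. [r4c1∈{4}] r4c1's peers cover all but 4. So r4c1=4.
Step 5. [r1c4∈{1}] only 1 remains possible at r1c4 ⇒ r1c4=1.
Step 6. [r4c2∈{3}] r4c2's peers cover all but 3. So r4c2=3.
Step 7. [r2c3∈{4}] r2c3 is down to just 4, so r2c3=4.
Step 8. [r3c1∈{2}] nothing but 2 survives at r3c1, so r3c1=2.
Step 9. [r2c2∈{2}] only 2 remains possible at r2c2 ⇒ r2c2=2.

Answer: 3 4 2 1 / 1 2 4 3 / 2 1 3 4 / 4 3 1 2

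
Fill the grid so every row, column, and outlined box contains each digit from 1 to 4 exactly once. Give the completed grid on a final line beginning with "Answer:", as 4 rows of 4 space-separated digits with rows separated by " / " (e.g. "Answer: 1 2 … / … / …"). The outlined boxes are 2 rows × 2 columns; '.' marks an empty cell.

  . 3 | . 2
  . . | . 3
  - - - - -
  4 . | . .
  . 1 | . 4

Step 1. [r3c3∈{1,2,3}] row 3 places 3 nowhere but r3c3. So r3c3=3.
Step 2. [r2c2∈{2,4}] 4 has one home in col 2: r2c2, so r2c2=4.
Step 3. [r2c3∈{1}] r2c3 has the single candidate 1, so r2c3=1.
Step 4. [r4c3∈{2}] r4c3 is down to just 2. So r4c3=2.
Step 5. [r1c3∈{4}] only 4 remains possible at r1c3 ⇒ r1c3=4.
Step 6. [r3c4∈{1}] nothing but 1 survives at r3c4 ⇒ r3c4=1.
Step 7. [r4c1∈{3}] nothing but 3 survives at r4c1 ⇒ r4c1=3.
Step 8. [r2c1∈{2}] r2c1 has the single candidate 2. So r2c1=2.
Step 9. [r1c1∈{1}] nothing but 1 survives at r1c1 ⇒ r1c1=1.
Step 10. [r3c2∈{2}] r3c2 is down to just 2. So r3c2=2.

Answer: 1 3 4 2 / 2 4 1 3 / 4 2 3 1 / 3 1 2 4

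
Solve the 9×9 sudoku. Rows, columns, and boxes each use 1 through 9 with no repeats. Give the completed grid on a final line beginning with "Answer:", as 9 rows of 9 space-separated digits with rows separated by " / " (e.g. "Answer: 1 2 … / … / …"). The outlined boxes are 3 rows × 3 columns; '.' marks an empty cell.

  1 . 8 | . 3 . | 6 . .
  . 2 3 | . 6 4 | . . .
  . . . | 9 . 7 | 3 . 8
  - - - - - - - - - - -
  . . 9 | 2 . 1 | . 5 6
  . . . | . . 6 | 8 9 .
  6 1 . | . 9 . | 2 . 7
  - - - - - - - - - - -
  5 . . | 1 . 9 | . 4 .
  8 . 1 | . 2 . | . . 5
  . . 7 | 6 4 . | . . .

Step 1. [r8c2∈{3,4,6,9}] 4 has one home in row 8: r8c2, so r8c2=4.
Step 2. [r1c4∈{5}] r1c4 has the single candidate 5. So r1c4=5.
Step 3. [r6c8∈{3}] only 3 remains possible at r6c8. So r6c8=3.
Step 4. [r5c4∈{3,4,7}] in box 5, 3 fits only at r5c4 ⇒ r5c4=3.
Step 5. [r3c8∈{1,2}] in row 3, 2 fits only at r3c8 ⇒ r3c8=2.
Step 6. [r7c7∈{7}] r7c7's peers cover all but 7 ⇒ r7c7=7.
Step 7. [r5c5∈{5,7}] across col 5, 5 lands solely at r5c5 ⇒ r5c5=5.
Step 8. [r5c2∈{7}] only 7 remains possible at r5c2. So r5c2=7.
Step 9. [r6c6∈{8}] only 8 remains possible at r6c6, so r6c6=8.
Step 10. [r1c2∈{9}] r1c2 is down to just 9 ⇒ r1c2=9.
Step 11. [r9c2∈{3}] nothing but 3 survives at r9c2. So r9c2=3.
Step 12. [r9c1∈{2,9}] 9 has one home in col 1: r9c1, so r9c1=9.
Step 13. [r9c7∈{1}] r9c7's peers cover all but 1, so r9c7=1.
Step 14. [r7c3∈{2,6}] 2 has one home in box 7: r7c3. So r7c3=2.
Step 15. [r5c3∈{4}] r5c3's peers cover all but 4. So r5c3=4.
Step 16. [r2c8∈{1,7}] r2c8 is the only open cell in col 8 admitting 1. So r2c8=1.
Step 17. [r3c2∈{5,6}] r3c2 is the only open cell in col 2 admitting 5, so r3c2=5.
Step 18. [r2c9∈{9}] r2c9 has the single candidate 9 ⇒ r2c9=9.
Step 19. [r4c1∈{3}] r4c1 has the single candidate 3. So r4c1=3.
Step 20. [r8c6∈{3}] only 3 remains possible at r8c6. So r8c6=3.
Step 21. [r1c8∈{7}] r1c8 has the single candidate 7. So r1c8=7.
Step 22. [r3c3∈{6}] nothing but 6 survives at r3c3. So r3c3=6.
Step 23. [r2c7∈{5}] nothing but 5 survives at r2c7, so r2c7=5.
Step 24. [r1c6∈{2}] nothing but 2 survives at r1c6 ⇒ r1c6=2.
Step 25. [r3c1∈{4}] nothing but 4 survives at r3c1, so r3c1=4.
Step 26. [r8c7∈{9}] r8c7 is down to just 9. So r8c7=9.
Step 27. [r1c9∈{4}] r1c9 is down to just 4. So r1c9=4.
Step 28. [r7c9∈{3}] r7c9 has the single candidate 3 ⇒ r7c9=3.
Step 29. [r2c1∈{7}] only 7 remains possible at r2c1. So r2c1=7.
Step 30. [r5c9∈{1}] only 1 remains possible at r5c9, so r5c9=1.
Step 31. [r4c7∈{4}] r4c7's peers cover all but 4, so r4c7=4.
Step 32. [r8c8∈{6}] r8c8 is down to just 6, so r8c8=6.
Step 33. [r8c4∈{7}] r8c4's peers cover all but 7. So r8c4=7.
Step 34. [r4c2∈{8}] r4c2 is down to just 8 ⇒ r4c2=8.
Step 35. [r5c1∈{2}] r5c1 has the single candidate 2. So r5c1=2.
Step 36. [r2c4∈{8}] r2c4's peers cover all but 8, so r2c4=8.
Step 37. [r7c5∈{8}] only 8 remains possible at r7c5. So r7c5=8.
Step 38. [r9c9∈{2}] r9c9 has the single candidate 2. So r9c9=2.
Step 39. [r4c5∈{7}] r4c5's peers cover all but 7, so r4c5=7.
Step 40. [r7c2∈{6}] only 6 remains possible at r7c2, so r7c2=6.
Step 41. [r6c4∈{4}] r6c4 has the single candidate 4, so r6c4=4.
Step 42. [r6c3∈{5}] r6c3 is down to just 5, so r6c3=5.
Step 43. [r9c6∈{5}] nothing but 5 survives at r9c6, so r9c6=5.
Step 44. [r3c5∈{1}] r3c5 is down to just 1. So r3c5=1.
Step 45. [r9c8∈{8}] only 8 remains possible at r9c8, so r9c8=8.

Answer: 1 9 8 5 3 2 6 7 4 / 7 2 3 8 6 4 5 1 9 / 4 5 6 9 1 7 3 2 8 / 3 8 9 2 7 1 4 5 6 / 2 7 4 3 5 6 8 9 1 / 6 1 5 4 9 8 2 3 7 / 5 6 2 1 8 9 7 4 3 / 8 4 1 7 2 3 9 6 5 / 9 3 7 6 4 5 1 8 2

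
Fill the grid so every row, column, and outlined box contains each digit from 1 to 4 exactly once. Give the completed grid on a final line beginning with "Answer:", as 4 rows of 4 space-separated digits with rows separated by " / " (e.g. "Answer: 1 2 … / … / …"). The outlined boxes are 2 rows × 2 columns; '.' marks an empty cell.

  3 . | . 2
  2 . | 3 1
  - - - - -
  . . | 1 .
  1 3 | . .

Step 1. [r3c1∈{4}] only 4 remains possible at r3c1, so r3c1=4.
Step 2. [r1c3∈{4}] r1c3's peers cover all but 4. So r1c3=4.
Step 3. [r3c4∈{3}] r3c4's peers cover all but 3, so r3c4=3.
Step 4. [r1c2∈{1}] nothing but 1 survives at r1c2. So r1c2=1.
Step 5. [r2c2∈{4}] only 4 remains possible at r2c2, so r2c2=4.
Step 6. [r4c4∈{4}] r4c4 is down to just 4, so r4c4=4.
Step 7. [r3c2∈{2}] r3c2 is down to just 2, so r3c2=2.
Step 8. [r4c3∈{2}] only 2 remains possible at r4c3 ⇒ r4c3=2.

Answer: 3 1 4 2 / 2 4 3 1 / 4 2 1 3 / 1 3 2 4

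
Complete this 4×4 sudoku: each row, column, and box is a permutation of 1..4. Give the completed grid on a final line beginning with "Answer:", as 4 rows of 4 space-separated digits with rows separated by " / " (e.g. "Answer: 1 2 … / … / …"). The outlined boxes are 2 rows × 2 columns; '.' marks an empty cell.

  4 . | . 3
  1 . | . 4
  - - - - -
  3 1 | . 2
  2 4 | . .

Step 1. [r1c3∈{1,2}] row 1 places 1 nowhere but r1c3 ⇒ r1c3=1.
Step 2. [r2c2∈{2,3}] r2c2 is the only open cell in row 2 admitting 3, so r2c2=3.
Step 3. [r1c2∈{2}] only 2 remains possible at r1c2, so r1c2=2.
Step 4. [r3c3∈{4}] only 4 remains possible at r3c3. So r3c3=4.
Step 5. [r2c3∈{2}] r2c3 has the single candidate 2, so r2c3=2.
Step 6. [r4c3∈{3}] r4c3 is down to just 3 ⇒ r4c3=3.
Step 7. [r4c4∈{1}] r4c4 is down to just 1, so r4c4=1.

Answer: 4 2 1 3 / 1 3 2 4 / 3 1 4 2 / 2 4 3 1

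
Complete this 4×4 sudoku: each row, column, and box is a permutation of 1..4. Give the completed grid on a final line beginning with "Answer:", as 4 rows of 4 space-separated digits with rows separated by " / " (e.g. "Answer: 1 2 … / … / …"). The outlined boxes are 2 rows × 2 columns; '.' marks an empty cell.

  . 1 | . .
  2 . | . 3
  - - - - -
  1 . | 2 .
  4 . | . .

Step 1. [r4c3∈{1,3}] col 3 places 3 nowhere but r4c3, so r4c3=3.
Step 2. [r1c3∈{4}] r1c3 has the single candidate 4 ⇒ r1c3=4.
Step 3. [r3c2∈{3}] r3c2 is down to just 3. So r3c2=3.
Step 4. [r2c3∈{1}] only 1 remains possible at r2c3, so r2c3=1.
Step 5. [r3c4∈{4}] nothing but 4 survives at r3c4, so r3c4=4.
Step 6. [r4c4∈{1}] r4c4 has the single candidate 1. So r4c4=1.
Step 7. [r2c2∈{4}] r2c2 has the single candidate 4, so r2c2=4.
Step 8. [r4c2∈{2}] only 2 remains possible at r4c2 ⇒ r4c2=2.
Step 9. [r1c4∈{2}] r1c4 is down to just 2, so r1c4=2.
Step 10. [r1c1∈{3}] r1c1's peers cover all but 3. So r1c1=3.

Answer: 3 1 4 2 / 2 4 1 3 / 1 3 2 4 / 4 2 3 1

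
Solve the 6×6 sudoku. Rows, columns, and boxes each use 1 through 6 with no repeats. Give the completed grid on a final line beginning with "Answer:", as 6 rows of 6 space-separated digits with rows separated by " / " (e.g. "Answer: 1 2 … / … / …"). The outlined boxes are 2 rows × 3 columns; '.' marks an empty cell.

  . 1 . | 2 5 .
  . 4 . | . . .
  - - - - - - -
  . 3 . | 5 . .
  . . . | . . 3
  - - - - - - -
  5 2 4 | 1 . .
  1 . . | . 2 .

Step 1. [r5c6∈{6}] r5c6's peers cover all but 6 ⇒ r5c6=6.
Step 2. [r2c3∈{2,3,5,6}] in row 2, 5 fits only at r2c3. So r2c3=5.
Step 3. [r2c1∈{2,3,6}] across row 2, 2 lands solely at r2c1 ⇒ r2c1=2.
Step 4. [r4c3∈{1,2,6}] 2 has one home in row 4: r4c3, so r4c3=2.
Step 5. [r4c5∈{1,4,6}] in row 4, 1 fits only at r4c5 ⇒ r4c5=1.
Step 6. [r3c5∈{4,6}] 4 has one home in col 5: r3c5. So r3c5=4.
Step 7. [r3c1∈{6}] only 6 remains possible at r3c1 ⇒ r3c1=6.
Step 8. [r6c3∈{3,6}] in box 5, 3 fits only at r6c3, so r6c3=3.
Step 9. [r2c4∈{3,6}] 3 has one home in col 4: r2c4, so r2c4=3.
Step 10. [r1c6∈{4}] only 4 remains possible at r1c6 ⇒ r1c6=4.
Step 11. [r3c3∈{1}] only 1 remains possible at r3c3, so r3c3=1.
Step 12. [r3c6∈{2}] r3c6 has the single candidate 2, so r3c6=2.
Step 13. [r1c1∈{3}] r1c1's peers cover all but 3 ⇒ r1c1=3.
Step 14. [r4c1∈{4}] nothing but 4 survives at r4c1. So r4c1=4.
Step 15. [r6c6∈{5}] r6c6 is down to just 5, so r6c6=5.
Step 16. [r1c3∈{6}] r1c3 is down to just 6 ⇒ r1c3=6.
Step 17. [r2c6∈{1}] nothing but 1 survives at r2c6. So r2c6=1.
Step 18. [r4c4∈{6}] nothing but 6 survives at r4c4 ⇒ r4c4=6.
Step 19. [r2c5∈{6}] r2c5 is down to just 6. So r2c5=6.
Step 20. [r6c4∈{4}] r6c4's peers cover all but 4. So r6c4=4.
Step 21. [r6c2∈{6}] r6c2 has the single candidate 6, so r6c2=6.
Step 22. [r4c2∈{5}] nothing but 5 survives at r4c2 ⇒ r4c2=5.
Step 23. [r5c5∈{3}] r5c5 has the single candidate 3, so r5c5=3.

Answer: 3 1 6 2 5 4 / 2 4 5 3 6 1 / 6 3 1 5 4 2 / 4 5 2 6 1 3 / 5 2 4 1 3 6 / 1 6 3 4 2 5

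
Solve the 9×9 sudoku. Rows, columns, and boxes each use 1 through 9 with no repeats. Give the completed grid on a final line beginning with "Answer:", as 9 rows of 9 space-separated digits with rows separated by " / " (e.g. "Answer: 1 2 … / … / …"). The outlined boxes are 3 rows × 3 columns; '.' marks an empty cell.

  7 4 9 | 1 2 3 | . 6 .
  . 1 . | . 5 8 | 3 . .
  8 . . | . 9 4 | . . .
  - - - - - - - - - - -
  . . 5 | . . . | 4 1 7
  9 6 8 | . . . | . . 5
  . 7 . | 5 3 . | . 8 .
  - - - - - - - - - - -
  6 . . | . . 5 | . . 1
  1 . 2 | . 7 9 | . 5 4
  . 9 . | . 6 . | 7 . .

Step 1. [r9c9∈{2,3,8}] in col 9, 3 fits only at r9c9. So r9c9=3.
Step 2. [r9c8∈{2}] r9c8 has the single candidate 2. So r9c8=2.
Step 3. [r7c4∈{2,3,4,8}] r7c4 is the only open cell in row 7 admitting 2 ⇒ r7c4=2.
Step 4. [r3c9∈{2}] nothing but 2 survives at r3c9. So r3c9=2.
Step 5. [r4c2∈{2,3}] col 2 places 2 nowhere but r4c2. So r4c2=2.
Step 6. [r9c4∈{4,8}] row 9 places 8 nowhere but r9c4, so r9c4=8.
Step 7. [r9c3∈{4}] r9c3 is down to just 4, so r9c3=4.
Step 8. [r5c6∈{1,2,7}] in col 6, 7 fits only at r5c6, so r5c6=7.
Step 9. [r6c9∈{6,9}] across col 9, 6 lands solely at r6c9 ⇒ r6c9=6.
Step 10. [r2c8∈{4,7,9}] across row 2, 4 lands solely at r2c8 ⇒ r2c8=4.
Step 11. [r6c7∈{2,9}] row 6 places 9 nowhere but r6c7, so r6c7=9.
Step 12. [r7c7∈{8}] r7c7 has the single candidate 8 ⇒ r7c7=8.
Step 13. [r7c2∈{3}] r7c2 has the single candidate 3 ⇒ r7c2=3.
Step 14. [r2c4∈{6,7}] r2c4 is the only open cell in row 2 admitting 7 ⇒ r2c4=7.
Step 15. [r5c5∈{1,4}] r5c5 is the only open cell in row 5 admitting 1, so r5c5=1.
Step 16. [r3c4∈{6}] r3c4 is down to just 6 ⇒ r3c4=6.
Step 17. [r3c7∈{1,5}] in row 3, 1 fits only at r3c7 ⇒ r3c7=1.
Step 18. [r3c3∈{3}] r3c3's peers cover all but 3 ⇒ r3c3=3.
Step 19. [r2c9∈{9}] only 9 remains possible at r2c9 ⇒ r2c9=9.
Step 20. [r4c6∈{6}] r4c6's peers cover all but 6 ⇒ r4c6=6.
Step 21. [r3c8∈{7}] r3c8 is down to just 7. So r3c8=7.
Step 22. [r5c4∈{4}] nothing but 4 survives at r5c4 ⇒ r5c4=4.
Step 23. [r4c4∈{9}] r4c4's peers cover all but 9. So r4c4=9.
Step 24. [r2c1∈{2}] only 2 remains possible at r2c1 ⇒ r2c1=2.
Step 25. [r4c1∈{3}] r4c1 has the single candidate 3. So r4c1=3.
Step 26. [r8c7∈{6}] r8c7's peers cover all but 6. So r8c7=6.
Step 27. [r1c7∈{5}] r1c7 is down to just 5 ⇒ r1c7=5.
Step 28. [r7c5∈{4}] nothing but 4 survives at r7c5 ⇒ r7c5=4.
Step 29. [r8c2∈{8}] r8c2 has the single candidate 8. So r8c2=8.
Step 30. [r8c4∈{3}] r8c4's peers cover all but 3, so r8c4=3.
Step 31. [r7c8∈{9}] nothing but 9 survives at r7c8 ⇒ r7c8=9.
Step 32. [r9c1∈{5}] r9c1 is down to just 5 ⇒ r9c1=5.
Step 33. [r6c3∈{1}] r6c3 has the single candidate 1 ⇒ r6c3=1.
Step 34. [r2c3∈{6}] nothing but 6 survives at r2c3. So r2c3=6.
Step 35. [r1c9∈{8}] r1c9 is down to just 8 ⇒ r1c9=8.
Step 36. [r6c1∈{4}] r6c1 has the single candidate 4, so r6c1=4.
Step 37. [r5c8∈{3}] r5c8's peers cover all but 3 ⇒ r5c8=3.
Step 38. [r7c3∈{7}] r7c3's peers cover all but 7. So r7c3=7.
Step 39. [r9c6∈{1}] only 1 remains possible at r9c6. So r9c6=1.
Step 40. [r5c7∈{2}] nothing but 2 survives at r5c7. So r5c7=2.
Step 41. [r4c5∈{8}] r4c5 is down to just 8 ⇒ r4c5=8.
Step 42. [r6c6∈{2}] only 2 remains possible at r6c6. So r6c6=2.
Step 43. [r3c2∈{5}] r3c2 has the single candidate 5, so r3c2=5.

Answer: 7 4 9 1 2 3 5 6 8 / 2 1 6 7 5 8 3 4 9 / 8 5 3 6 9 4 1 7 2 / 3 2 5 9 8 6 4 1 7 / 9 6 8 4 1 7 2 3 5 / 4 7 1 5 3 2 9 8 6 / 6 3 7 2 4 5 8 9 1 / 1 8 2 3 7 9 6 5 4 / 5 9 4 8 6 1 7 2 3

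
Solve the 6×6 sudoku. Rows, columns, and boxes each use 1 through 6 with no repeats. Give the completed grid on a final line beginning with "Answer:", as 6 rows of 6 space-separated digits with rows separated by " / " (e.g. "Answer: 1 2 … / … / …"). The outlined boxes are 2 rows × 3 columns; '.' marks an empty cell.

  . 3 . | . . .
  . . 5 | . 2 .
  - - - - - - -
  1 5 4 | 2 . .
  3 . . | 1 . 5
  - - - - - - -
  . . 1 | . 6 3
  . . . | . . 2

Step 1. [r2c2∈{1,4,6}] col 2 places 1 nowhere but r2c2. So r2c2=1.
Step 2. [r1c6∈{1,4,6}] 1 has one home in col 6: r1c6. So r1c6=1.
Step 3. [r2c6∈{4,6}] in col 6, 4 fits only at r2c6, so r2c6=4.
Step 4. [r2c1∈{6}] only 6 remains possible at r2c1 ⇒ r2c1=6.
Step 5. [r1c1∈{2,4}] in row 1, 4 fits only at r1c1, so r1c1=4.
Step 6. [r6c1∈{5}] r6c1's peers cover all but 5 ⇒ r6c1=5.
Step 7. [r6c4∈{4}] r6c4 is down to just 4, so r6c4=4.
Step 8. [r6c2∈{6}] r6c2 is down to just 6 ⇒ r6c2=6.
Step 9. [r4c2∈{2}] r4c2 is down to just 2, so r4c2=2.
Step 10. [r1c4∈{5,6}] in row 1, 6 fits only at r1c4 ⇒ r1c4=6.
Step 11. [r3c6∈{6}] r3c6 is down to just 6, so r3c6=6.
Step 12. [r6c5∈{1}] r6c5 has the single candidate 1. So r6c5=1.
Step 13. [r4c3∈{6}] r4c3 has the single candidate 6. So r4c3=6.
Step 14. [r1c3∈{2}] r1c3 is down to just 2 ⇒ r1c3=2.
Step 15. [r3c5∈{3}] only 3 remains possible at r3c5 ⇒ r3c5=3.
Step 16. [r2c4∈{3}] r2c4 has the single candidate 3 ⇒ r2c4=3.
Step 17. [r5c1∈{2}] r5c1 is down to just 2, so r5c1=2.
Step 18. [r5c2∈{4}] r5c2 has the single candidate 4. So r5c2=4.
Step 19. [r4c5∈{4}] r4c5 is down to just 4, so r4c5=4.
Step 20. [r6c3∈{3}] r6c3's peers cover all but 3. So r6c3=3.
Step 21. [r1c5∈{5}] r1c5 has the single candidate 5, so r1c5=5.
Step 22. [r5c4∈{5}] r5c4's peers cover all but 5 ⇒ r5c4=5.

Answer: 4 3 2 6 5 1 / 6 1 5 3 2 4 / 1 5 4 2 3 6 / 3 2 6 1 4 5 / 2 4 1 5 6 3 / 5 6 3 4 1 2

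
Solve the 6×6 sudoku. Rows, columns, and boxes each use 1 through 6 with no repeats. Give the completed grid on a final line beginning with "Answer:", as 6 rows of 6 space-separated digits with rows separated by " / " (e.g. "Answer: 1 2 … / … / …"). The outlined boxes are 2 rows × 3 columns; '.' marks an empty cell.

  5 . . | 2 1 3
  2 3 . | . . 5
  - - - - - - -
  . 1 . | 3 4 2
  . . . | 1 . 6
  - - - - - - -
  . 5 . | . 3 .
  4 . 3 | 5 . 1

Step 1. [r5c3∈{1,2,6}] r5c3 is the only open cell in row 5 admitting 2 ⇒ r5c3=2.
Step 2. [r2c4∈{4,6}] across box 2, 4 lands solely at r2c4 ⇒ r2c4=4.
Step 3. [r6c2∈{6}] only 6 remains possible at r6c2 ⇒ r6c2=6.
Step 4. [r1c3∈{4,6}] 6 has one home in row 1: r1c3. So r1c3=6.
Step 5. [r4c3∈{4,5}] in col 3, 4 fits only at r4c3, so r4c3=4.
Step 6. [r4c2∈{2}] r4c2's peers cover all but 2. So r4c2=2.
Step 7. [r3c1∈{6}] r3c1 has the single candidate 6 ⇒ r3c1=6.
Step 8. [r5c1∈{1}] r5c1 has the single candidate 1, so r5c1=1.
Step 9. [r1c2∈{4}] nothing but 4 survives at r1c2, so r1c2=4.
Step 10. [r4c5∈{5}] r4c5's peers cover all but 5. So r4c5=5.
Step 11. [r2c5∈{6}] only 6 remains possible at r2c5, so r2c5=6.
Step 12. [r4c1∈{3}] only 3 remains possible at r4c1 ⇒ r4c1=3.
Step 13. [r2c3∈{1}] only 1 remains possible at r2c3 ⇒ r2c3=1.
Step 14. [r5c6∈{4}] r5c6's peers cover all but 4, so r5c6=4.
Step 15. [r3c3∈{5}] r3c3 has the single candidate 5, so r3c3=5.
Step 16. [r6c5∈{2}] r6c5 has the single candidate 2 ⇒ r6c5=2.
Step 17. [r5c4∈{6}] nothing but 6 survives at r5c4 ⇒ r5c4=6.

Answer: 5 4 6 2 1 3 / 2 3 1 4 6 5 / 6 1 5 3 4 2 / 3 2 4 1 5 6 / 1 5 2 6 3 4 / 4 6 3 5 2 1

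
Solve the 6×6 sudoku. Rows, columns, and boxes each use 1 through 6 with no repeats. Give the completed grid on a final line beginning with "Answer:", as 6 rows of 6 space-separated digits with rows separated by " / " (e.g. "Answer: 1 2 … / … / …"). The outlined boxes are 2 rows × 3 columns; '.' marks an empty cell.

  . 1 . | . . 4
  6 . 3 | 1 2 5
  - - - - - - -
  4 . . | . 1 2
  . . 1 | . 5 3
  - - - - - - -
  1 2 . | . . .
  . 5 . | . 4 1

Step 1. [r3c4∈{6}] r3c4's peers cover all but 6. So r3c4=6.
Step 2. [r1c4∈{3}] r1c4 is down to just 3. So r1c4=3.
Step 3. [r1c1∈{2,5}] col 1 places 5 nowhere but r1c1. So r1c1=5.
Step 4. [r5c6∈{6}] nothing but 6 survives at r5c6. So r5c6=6.
Step 5. [r4c2∈{6}] r4c2's peers cover all but 6, so r4c2=6.
Step 6. [r1c5∈{6}] r1c5's peers cover all but 6. So r1c5=6.
Step 7. [r5c4∈{5}] r5c4 has the single candidate 5 ⇒ r5c4=5.
Step 8. [r4c1∈{2}] nothing but 2 survives at r4c1 ⇒ r4c1=2.
Step 9. [r6c4∈{2}] only 2 remains possible at r6c4, so r6c4=2.
Step 10. [r3c2∈{3}] nothing but 3 survives at r3c2, so r3c2=3.
Step 11. [r5c3∈{4}] r5c3 has the single candidate 4. So r5c3=4.
Step 12. [r4c4∈{4}] nothing but 4 survives at r4c4 ⇒ r4c4=4.
Step 13. [r3c3∈{5}] r3c3 has the single candidate 5. So r3c3=5.
Step 14. [r2c2∈{4}] only 4 remains possible at r2c2, so r2c2=4.
Step 15. [r1c3∈{2}] r1c3 is down to just 2 ⇒ r1c3=2.
Step 16. [r6c3∈{6}] r6c3's peers cover all but 6 ⇒ r6c3=6.
Step 17. [r6c1∈{3}] only 3 remains possible at r6c1, so r6c1=3.
Step 18. [r5c5∈{3}] only 3 remains possible at r5c5. So r5c5=3.

Answer: 5 1 2 3 6 4 / 6 4 3 1 2 5 / 4 3 5 6 1 2 / 2 6 1 4 5 3 / 1 2 4 5 3 6 / 3 5 6 2 4 1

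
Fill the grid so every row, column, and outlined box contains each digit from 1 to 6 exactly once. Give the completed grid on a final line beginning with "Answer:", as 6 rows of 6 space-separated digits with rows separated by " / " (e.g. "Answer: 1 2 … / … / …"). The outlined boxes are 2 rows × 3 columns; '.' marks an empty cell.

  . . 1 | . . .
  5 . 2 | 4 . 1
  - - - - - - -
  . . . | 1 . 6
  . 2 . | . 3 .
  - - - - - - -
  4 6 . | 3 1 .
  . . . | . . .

Step 1. [r5c6∈{2,5}] in row 5, 2 fits only at r5c6, so r5c6=2.
Step 2. [r4c4∈{5}] only 5 remains possible at r4c4. So r4c4=5.
Step 3. [r3c1∈{3}] r3c1 has the single candidate 3 ⇒ r3c1=3.
Step 4. [r4c6∈{4}] r4c6 is down to just 4, so r4c6=4.
Step 5. [r6c6∈{5}] r6c6's peers cover all but 5. So r6c6=5.
Step 6. [r1c1∈{6}] nothing but 6 survives at r1c1, so r1c1=6.
Step 7. [r3c3∈{4,5}] r3c3 is the only open cell in col 3 admitting 4. So r3c3=4.
Step 8. [r2c2∈{3}] only 3 remains possible at r2c2, so r2c2=3.
Step 9. [r3c5∈{2}] r3c5 has the single candidate 2 ⇒ r3c5=2.
Step 10. [r6c1∈{1,2}] r6c1 is the only open cell in row 6 admitting 2 ⇒ r6c1=2.
Step 11. [r6c4∈{6}] only 6 remains possible at r6c4. So r6c4=6.
Step 12. [r1c6∈{3}] r1c6 has the single candidate 3 ⇒ r1c6=3.
Step 13. [r1c5∈{5}] nothing but 5 survives at r1c5, so r1c5=5.
Step 14. [r1c4∈{2}] nothing but 2 survives at r1c4. So r1c4=2.
Step 15. [r1c2∈{4}] r1c2 has the single candidate 4. So r1c2=4.
Step 16. [r6c5∈{4}] only 4 remains possible at r6c5 ⇒ r6c5=4.
Step 17. [r5c3∈{5}] r5c3 is down to just 5 ⇒ r5c3=5.
Step 18. [r4c1∈{1}] r4c1's peers cover all but 1. So r4c1=1.
Step 19. [r4c3∈{6}] only 6 remains possible at r4c3. So r4c3=6.
Step 20. [r6c2∈{1}] r6c2 has the single candidate 1. So r6c2=1.
Step 21. [r6c3∈{3}] r6c3 has the single candidate 3, so r6c3=3.
Step 22. [r3c2∈{5}] nothing but 5 survives at r3c2. So r3c2=5.
Step 23. [r2c5∈{6}] r2c5 is down to just 6, so r2c5=6.

Answer: 6 4 1 2 5 3 / 5 3 2 4 6 1 / 3 5 4 1 2 6 / 1 2 6 5 3 4 / 4 6 5 3 1 2 / 2 1 3 6 4 5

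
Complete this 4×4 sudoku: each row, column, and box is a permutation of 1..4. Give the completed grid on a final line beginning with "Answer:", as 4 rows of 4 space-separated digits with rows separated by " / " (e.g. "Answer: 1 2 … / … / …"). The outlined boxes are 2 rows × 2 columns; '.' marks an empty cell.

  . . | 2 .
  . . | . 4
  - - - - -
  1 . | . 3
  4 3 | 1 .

Step 1. [r2c1∈{2,3}] across col 1, 2 lands solely at r2c1 ⇒ r2c1=2.
Step 2. [r2c2∈{1}] r2c2's peers cover all but 1 ⇒ r2c2=1.
Step 3. [r1c4∈{1}] r1c4 is down to just 1. So r1c4=1.
Step 4. [r1c1∈{3}] r1c1's peers cover all but 3. So r1c1=3.
Step 5. [r2c3∈{3}] r2c3's peers cover all but 3 ⇒ r2c3=3.
Step 6. [r1c2∈{4}] nothing but 4 survives at r1c2. So r1c2=4.
Step 7. [r3c2∈{2}] r3c2 has the single candidate 2 ⇒ r3c2=2.
Step 8. [r3c3∈{4}] r3c3 has the single candidate 4, so r3c3=4.
Step 9. [r4c4∈{2}] r4c4's peers cover all but 2. So r4c4=2.

Answer: 3 4 2 1 / 2 1 3 4 / 1 2 4 3 / 4 3 1 2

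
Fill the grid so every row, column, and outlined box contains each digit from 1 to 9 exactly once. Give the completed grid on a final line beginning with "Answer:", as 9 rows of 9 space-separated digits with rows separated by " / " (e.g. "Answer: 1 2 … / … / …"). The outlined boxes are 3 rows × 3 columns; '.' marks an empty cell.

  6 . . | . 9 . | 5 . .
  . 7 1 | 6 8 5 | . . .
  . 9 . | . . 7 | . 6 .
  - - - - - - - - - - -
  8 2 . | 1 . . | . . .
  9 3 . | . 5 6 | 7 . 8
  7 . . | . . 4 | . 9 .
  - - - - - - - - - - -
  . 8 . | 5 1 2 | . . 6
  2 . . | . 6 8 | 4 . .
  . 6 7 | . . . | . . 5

Step 1. [r1c2∈{4}] r1c2's peers cover all but 4 ⇒ r1c2=4.
Step 2. [r2c1∈{3}] r2c1 has the single candidate 3 ⇒ r2c1=3.
Step 3. [r5c8∈{1,2,4}] across row 5, 1 lands solely at r5c8 ⇒ r5c8=1.
Step 4. [r7c8∈{3,7}] r7c8 is the only open cell in row 7 admitting 7. So r7c8=7.
Step 5. [r8c8∈{3}] r8c8's peers cover all but 3 ⇒ r8c8=3.
Step 6. [r5c4∈{2}] r5c4 is down to just 2, so r5c4=2.
Step 7. [r6c5∈{3}] only 3 remains possible at r6c5 ⇒ r6c5=3.
Step 8. [r3c5∈{2,4}] in col 5, 2 fits only at r3c5, so r3c5=2.
Step 9. [r1c4∈{3}] r1c4 is down to just 3, so r1c4=3.
Step 10. [r7c7∈{9}] r7c7's peers cover all but 9. So r7c7=9.
Step 11. [r2c7∈{2}] r2c7 is down to just 2 ⇒ r2c7=2.
Step 12. [r8c9∈{1}] r8c9 has the single candidate 1. So r8c9=1.
Step 13. [r2c8∈{4}] r2c8's peers cover all but 4 ⇒ r2c8=4.
Step 14. [r1c8∈{8}] r1c8's peers cover all but 8 ⇒ r1c8=8.
Step 15. [r6c7∈{6}] only 6 remains possible at r6c7. So r6c7=6.
Step 16. [r6c3∈{5}] only 5 remains possible at r6c3 ⇒ r6c3=5.
Step 17. [r9c5∈{4}] only 4 remains possible at r9c5 ⇒ r9c5=4.
Step 18. [r9c4∈{9}] r9c4's peers cover all but 9, so r9c4=9.
Step 19. [r4c9∈{3,4}] across col 9, 4 lands solely at r4c9 ⇒ r4c9=4.
Step 20. [r7c1∈{4}] r7c1 is down to just 4, so r7c1=4.
Step 21. [r3c7∈{1,3}] across row 3, 1 lands solely at r3c7. So r3c7=1.
Step 22. [r6c4∈{8}] r6c4's peers cover all but 8, so r6c4=8.
Step 23. [r3c3∈{8}] r3c3's peers cover all but 8. So r3c3=8.
Step 24. [r5c3∈{4}] r5c3 is down to just 4, so r5c3=4.
Step 25. [r3c9∈{3}] only 3 remains possible at r3c9. So r3c9=3.
Step 26. [r8c3∈{9}] r8c3's peers cover all but 9, so r8c3=9.
Step 27. [r9c8∈{2}] r9c8's peers cover all but 2, so r9c8=2.
Step 28. [r3c1∈{5}] r3c1 has the single candidate 5, so r3c1=5.
Step 29. [r1c3∈{2}] r1c3 is down to just 2. So r1c3=2.
Step 30. [r3c4∈{4}] r3c4 is down to just 4. So r3c4=4.
Step 31. [r6c9∈{2}] nothing but 2 survives at r6c9 ⇒ r6c9=2.
Step 32. [r1c9∈{7}] nothing but 7 survives at r1c9 ⇒ r1c9=7.
Step 33. [r4c6∈{9}] r4c6 has the single candidate 9 ⇒ r4c6=9.
Step 34. [r8c4∈{7}] nothing but 7 survives at r8c4. So r8c4=7.
Step 35. [r9c6∈{3}] nothing but 3 survives at r9c6, so r9c6=3.
Step 36. [r2c9∈{9}] r2c9 is down to just 9 ⇒ r2c9=9.
Step 37. [r9c1∈{1}] nothing but 1 survives at r9c1. So r9c1=1.
Step 38. [r8c2∈{5}] r8c2 is down to just 5. So r8c2=5.
Step 39. [r6c2∈{1}] r6c2 is down to just 1 ⇒ r6c2=1.
Step 40. [r7c3∈{3}] r7c3 has the single candidate 3. So r7c3=3.
Step 41. [r4c8∈{5}] r4c8 has the single candidate 5 ⇒ r4c8=5.
Step 42. [r9c7∈{8}] r9c7's peers cover all but 8 ⇒ r9c7=8.
Step 43. [r4c3∈{6}] r4c3's peers cover all but 6. So r4c3=6.
Step 44. [r4c5∈{7}] r4c5 has the single candidate 7. So r4c5=7.
Step 45. [r1c6∈{1}] r1c6's peers cover all but 1. So r1c6=1.
Step 46. [r4c7∈{3}] r4c7 has the single candidate 3, so r4c7=3.

Answer: 6 4 2 3 9 1 5 8 7 / 3 7 1 6 8 5 2 4 9 / 5 9 8 4 2 7 1 6 3 / 8 2 6 1 7 9 3 5 4 / 9 3 4 2 5 6 7 1 8 / 7 1 5 8 3 4 6 9 2 / 4 8 3 5 1 2 9 7 6 / 2 5 9 7 6 8 4 3 1 / 1 6 7 9 4 3 8 2 5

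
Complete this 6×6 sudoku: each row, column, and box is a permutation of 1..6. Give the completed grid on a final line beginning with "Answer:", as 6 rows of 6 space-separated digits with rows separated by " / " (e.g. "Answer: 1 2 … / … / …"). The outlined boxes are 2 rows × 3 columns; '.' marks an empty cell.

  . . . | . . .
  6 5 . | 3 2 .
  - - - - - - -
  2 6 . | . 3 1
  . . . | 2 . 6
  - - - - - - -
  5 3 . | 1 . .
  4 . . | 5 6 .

Step 1. [r2c3∈{1,4}] 1 has one home in row 2: r2c3. So r2c3=1.
Step 2. [r6c3∈{2}] r6c3 is down to just 2 ⇒ r6c3=2.
Step 3. [r2c6∈{4}] r2c6 is down to just 4 ⇒ r2c6=4.
Step 4. [r4c5∈{4,5}] 5 has one home in box 4: r4c5 ⇒ r4c5=5.
Step 5. [r1c1∈{3}] r1c1 has the single candidate 3 ⇒ r1c1=3.
Step 6. [r1c3∈{4}] nothing but 4 survives at r1c3, so r1c3=4.
Step 7. [r6c2∈{1}] r6c2 has the single candidate 1, so r6c2=1.
Step 8. [r5c5∈{4}] r5c5's peers cover all but 4, so r5c5=4.
Step 9. [r4c1∈{1}] only 1 remains possible at r4c1 ⇒ r4c1=1.
Step 10. [r1c2∈{2}] r1c2 has the single candidate 2. So r1c2=2.
Step 11. [r1c4∈{6}] r1c4 has the single candidate 6. So r1c4=6.
Step 12. [r6c6∈{3}] r6c6's peers cover all but 3, so r6c6=3.
Step 13. [r1c6∈{5}] only 5 remains possible at r1c6, so r1c6=5.
Step 14. [r1c5∈{1}] r1c5 is down to just 1 ⇒ r1c5=1.
Step 15. [r3c3∈{5}] r3c3's peers cover all but 5, so r3c3=5.
Step 16. [r5c6∈{2}] nothing but 2 survives at r5c6. So r5c6=2.
Step 17. [r4c3∈{3}] r4c3 has the single candidate 3, so r4c3=3.
Step 18. [r4c2∈{4}] r4c2's peers cover all but 4. So r4c2=4.
Step 19. [r3c4∈{4}] r3c4 has the single candidate 4. So r3c4=4.
Step 20. [r5c3∈{6}] r5c3 has the single candidate 6, so r5c3=6.

Answer: 3 2 4 6 1 5 / 6 5 1 3 2 4 / 2 6 5 4 3 1 / 1 4 3 2 5 6 / 5 3 6 1 4 2 / 4 1 2 5 6 3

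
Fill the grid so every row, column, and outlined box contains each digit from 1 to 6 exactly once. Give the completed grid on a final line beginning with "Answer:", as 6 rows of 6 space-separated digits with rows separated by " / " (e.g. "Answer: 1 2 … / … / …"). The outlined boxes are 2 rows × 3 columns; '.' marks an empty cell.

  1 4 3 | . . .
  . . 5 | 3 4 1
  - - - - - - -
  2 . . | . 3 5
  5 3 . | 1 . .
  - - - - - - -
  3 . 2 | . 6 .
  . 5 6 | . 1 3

Step 1. [r4c6∈{2,4,6}] in row 4, 6 fits only at r4c6, so r4c6=6.
Step 2. [r3c4∈{4}] r3c4 is down to just 4, so r3c4=4.
Step 3. [r1c6∈{2}] only 2 remains possible at r1c6 ⇒ r1c6=2.
Step 4. [r3c2∈{1,6}] row 3 places 6 nowhere but r3c2, so r3c2=6.
Step 5. [r5c4∈{5}] r5c4 is down to just 5, so r5c4=5.
Step 6. [r1c5∈{5}] nothing but 5 survives at r1c5 ⇒ r1c5=5.
Step 7. [r2c2∈{2}] nothing but 2 survives at r2c2. So r2c2=2.
Step 8. [r6c1∈{4}] r6c1 has the single candidate 4 ⇒ r6c1=4.
Step 9. [r4c3∈{4}] nothing but 4 survives at r4c3. So r4c3=4.
Step 10. [r5c2∈{1}] r5c2 is down to just 1. So r5c2=1.
Step 11. [r4c5∈{2}] r4c5 is down to just 2. So r4c5=2.
Step 12. [r6c4∈{2}] r6c4 is down to just 2 ⇒ r6c4=2.
Step 13. [r1c4∈{6}] only 6 remains possible at r1c4, so r1c4=6.
Step 14. [r5c6∈{4}] r5c6 is down to just 4 ⇒ r5c6=4.
Step 15. [r3c3∈{1}] r3c3's peers cover all but 1. So r3c3=1.
Step 16. [r2c1∈{6}] only 6 remains possible at r2c1 ⇒ r2c1=6.

Answer: 1 4 3 6 5 2 / 6 2 5 3 4 1 / 2 6 1 4 3 5 / 5 3 4 1 2 6 / 3 1 2 5 6 4 / 4 5 6 2 1 3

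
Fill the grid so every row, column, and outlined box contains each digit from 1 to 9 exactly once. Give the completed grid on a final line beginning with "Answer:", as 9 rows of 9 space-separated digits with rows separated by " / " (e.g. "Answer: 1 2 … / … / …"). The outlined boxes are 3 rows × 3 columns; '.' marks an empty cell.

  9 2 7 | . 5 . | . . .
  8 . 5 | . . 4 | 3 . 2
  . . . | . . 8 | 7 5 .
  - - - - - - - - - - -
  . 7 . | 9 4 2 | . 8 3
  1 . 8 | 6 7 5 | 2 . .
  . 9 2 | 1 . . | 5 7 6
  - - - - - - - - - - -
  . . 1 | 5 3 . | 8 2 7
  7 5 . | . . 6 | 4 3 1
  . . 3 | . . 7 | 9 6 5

Step 1. [r1c6∈{1,3}] 1 has one home in col 6: r1c6. So r1c6=1.
Step 2. [r6c1∈{3,4}] r6c1 is the only open cell in row 6 admitting 4 ⇒ r6c1=4.
Step 3. [r3c2∈{1,3,4,6}] row 3 places 1 nowhere but r3c2, so r3c2=1.
Step 4. [r2c2∈{6}] r2c2's peers cover all but 6, so r2c2=6.
Step 5. [r2c5∈{9}] r2c5 is down to just 9 ⇒ r2c5=9.
Step 6. [r9c4∈{2,4,8}] r9c4 is the only open cell in col 4 admitting 4 ⇒ r9c4=4.
Step 7. [r1c8∈{4}] r1c8 is down to just 4. So r1c8=4.
Step 8. [r8c4∈{2,8}] r8c4 is the only open cell in col 4 admitting 8. So r8c4=8.
Step 9. [r8c5∈{2}] r8c5's peers cover all but 2, so r8c5=2.
Step 10. [r5c8∈{9}] r5c8 is down to just 9. So r5c8=9.
Step 11. [r4c3∈{6}] only 6 remains possible at r4c3 ⇒ r4c3=6.
Step 12. [r3c4∈{2,3}] in row 3, 2 fits only at r3c4 ⇒ r3c4=2.
Step 13. [r9c1∈{2}] nothing but 2 survives at r9c1, so r9c1=2.
Step 14. [r4c7∈{1}] nothing but 1 survives at r4c7. So r4c7=1.
Step 15. [r8c3∈{9}] nothing but 9 survives at r8c3, so r8c3=9.
Step 16. [r4c1∈{5}] r4c1 is down to just 5. So r4c1=5.
Step 17. [r2c4∈{7}] only 7 remains possible at r2c4. So r2c4=7.
Step 18. [r7c6∈{9}] nothing but 9 survives at r7c6 ⇒ r7c6=9.
Step 19. [r1c9∈{8}] only 8 remains possible at r1c9 ⇒ r1c9=8.
Step 20. [r6c5∈{8}] only 8 remains possible at r6c5. So r6c5=8.
Step 21. [r7c2∈{4}] nothing but 4 survives at r7c2, so r7c2=4.
Step 22. [r3c3∈{4}] r3c3's peers cover all but 4 ⇒ r3c3=4.
Step 23. [r3c5∈{6}] r3c5 is down to just 6, so r3c5=6.
Step 24. [r6c6∈{3}] only 3 remains possible at r6c6 ⇒ r6c6=3.
Step 25. [r5c9∈{4}] r5c9's peers cover all but 4, so r5c9=4.
Step 26. [r9c5∈{1}] nothing but 1 survives at r9c5, so r9c5=1.
Step 27. [r3c1∈{3}] r3c1 is down to just 3 ⇒ r3c1=3.
Step 28. [r3c9∈{9}] r3c9 has the single candidate 9 ⇒ r3c9=9.
Step 29. [r9c2∈{8}] r9c2 has the single candidate 8. So r9c2=8.
Step 30. [r7c1∈{6}] r7c1 is down to just 6 ⇒ r7c1=6.
Step 31. [r2c8∈{1}] only 1 remains possible at r2c8 ⇒ r2c8=1.
Step 32. [r1c7∈{6}] only 6 remains possible at r1c7 ⇒ r1c7=6.
Step 33. [r1c4∈{3}] r1c4's peers cover all but 3 ⇒ r1c4=3.
Step 34. [r5c2∈{3}] nothing but 3 survives at r5c2. So r5c2=3.

Answer: 9 2 7 3 5 1 6 4 8 / 8 6 5 7 9 4 3 1 2 / 3 1 4 2 6 8 7 5 9 / 5 7 6 9 4 2 1 8 3 / 1 3 8 6 7 5 2 9 4 / 4 9 2 1 8 3 5 7 6 / 6 4 1 5 3 9 8 2 7 / 7 5 9 8 2 6 4 3 1 / 2 8 3 4 1 7 9 6 5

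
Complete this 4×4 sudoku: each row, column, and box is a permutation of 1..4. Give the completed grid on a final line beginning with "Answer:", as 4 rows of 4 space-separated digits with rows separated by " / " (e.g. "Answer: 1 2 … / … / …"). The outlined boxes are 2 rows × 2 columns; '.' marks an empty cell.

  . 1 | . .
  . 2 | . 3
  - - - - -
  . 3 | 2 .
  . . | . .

Step 1. [r1c3∈{4}] r1c3's peers cover all but 4 ⇒ r1c3=4.
Step 2. [r4c2∈{4}] r4c2 is down to just 4 ⇒ r4c2=4.
Step 3. [r4c4∈{1}] nothing but 1 survives at r4c4, so r4c4=1.
Step 4. [r4c3∈{3}] r4c3 is down to just 3 ⇒ r4c3=3.
Step 5. [r4c1∈{2}] r4c1 has the single candidate 2 ⇒ r4c1=2.
Step 6. [r1c4∈{2}] only 2 remains possible at r1c4, so r1c4=2.
Step 7. [r2c3∈{1}] only 1 remains possible at r2c3. So r2c3=1.
Step 8. [r3c1∈{1}] r3c1 has the single candidate 1, so r3c1=1.
Step 9. [r2c1∈{4}] r2c1's peers cover all but 4 ⇒ r2c1=4.
Step 10. [r1c1∈{3}] r1c1 has the single candidate 3, so r1c1=3.
Step 11. [r3c4∈{4}] nothing but 4 survives at r3c4 ⇒ r3c4=4.

Answer: 3 1 4 2 / 4 2 1 3 / 1 3 2 4 / 2 4 3 1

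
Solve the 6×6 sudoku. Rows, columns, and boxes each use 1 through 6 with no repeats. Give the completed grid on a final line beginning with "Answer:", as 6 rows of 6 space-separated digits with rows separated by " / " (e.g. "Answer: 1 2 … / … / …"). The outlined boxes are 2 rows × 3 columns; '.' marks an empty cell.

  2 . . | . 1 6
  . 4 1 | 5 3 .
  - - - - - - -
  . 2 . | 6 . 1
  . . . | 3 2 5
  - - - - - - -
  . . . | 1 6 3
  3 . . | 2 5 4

Step 1. [r3c3∈{3,4,5}] row 3 places 3 nowhere but r3c3. So r3c3=3.
Step 2. [r5c2∈{5}] r5c2 has the single candidate 5, so r5c2=5.
Step 3. [r4c1∈{1,4,6}] 1 has one home in col 1: r4c1 ⇒ r4c1=1.
Step 4. [r4c3∈{4,6}] r4c3 is the only open cell in row 4 admitting 4, so r4c3=4.
Step 5. [r4c2∈{6}] r4c2's peers cover all but 6 ⇒ r4c2=6.
Step 6. [r2c1∈{6}] r2c1 has the single candidate 6 ⇒ r2c1=6.
Step 7. [r1c3∈{5}] nothing but 5 survives at r1c3. So r1c3=5.
Step 8. [r6c3∈{6}] r6c3's peers cover all but 6, so r6c3=6.
Step 9. [r1c4∈{4}] nothing but 4 survives at r1c4, so r1c4=4.
Step 10. [r1c2∈{3}] only 3 remains possible at r1c2, so r1c2=3.
Step 11. [r3c5∈{4}] r3c5 is down to just 4, so r3c5=4.
Step 12. [r5c1∈{4}] nothing but 4 survives at r5c1 ⇒ r5c1=4.
Step 13. [r2c6∈{2}] r2c6 has the single candidate 2. So r2c6=2.
Step 14. [r5c3∈{2}] r5c3 is down to just 2, so r5c3=2.
Step 15. [r6c2∈{1}] r6c2 has the single candidate 1 ⇒ r6c2=1.
Step 16. [r3c1∈{5}] nothing but 5 survives at r3c1, so r3c1=5.

Answer: 2 3 5 4 1 6 / 6 4 1 5 3 2 / 5 2 3 6 4 1 / 1 6 4 3 2 5 / 4 5 2 1 6 3 / 3 1 6 2 5 4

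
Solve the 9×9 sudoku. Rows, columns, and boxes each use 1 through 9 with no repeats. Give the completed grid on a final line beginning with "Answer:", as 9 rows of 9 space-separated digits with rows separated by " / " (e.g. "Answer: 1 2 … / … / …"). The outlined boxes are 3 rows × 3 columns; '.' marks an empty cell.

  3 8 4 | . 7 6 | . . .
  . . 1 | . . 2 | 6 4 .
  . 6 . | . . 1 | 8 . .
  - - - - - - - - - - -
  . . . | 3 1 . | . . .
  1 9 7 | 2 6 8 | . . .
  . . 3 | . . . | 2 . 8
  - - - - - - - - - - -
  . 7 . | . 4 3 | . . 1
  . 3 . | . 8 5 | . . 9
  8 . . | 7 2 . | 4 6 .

Step 1. [r2c2∈{5}] r2c2's peers cover all but 5, so r2c2=5.
Step 2. [r7c7∈{5}] r7c7 has the single candidate 5. So r7c7=5.
Step 3. [r6c1∈{4,5,6}] in row 6, 6 fits only at r6c1. So r6c1=6.
Step 4. [r4c1∈{2,4,5}] col 1 places 5 nowhere but r4c1 ⇒ r4c1=5.
Step 5. [r6c8∈{1,5,7,9}] r6c8 is the only open cell in row 6 admitting 1. So r6c8=1.
Step 6. [r9c6∈{9}] r9c6 is down to just 9, so r9c6=9.
Step 7. [r3c4∈{4,5,9}] across row 3, 4 lands solely at r3c4 ⇒ r3c4=4.
Step 8. [r9c9∈{3}] only 3 remains possible at r9c9 ⇒ r9c9=3.
Step 9. [r3c8∈{2,3,5,7,9}] across box 3, 3 lands solely at r3c8, so r3c8=3.
Step 10. [r2c9∈{7}] r2c9 has the single candidate 7, so r2c9=7.
Step 11. [r2c1∈{9}] r2c1 is down to just 9 ⇒ r2c1=9.
Step 12. [r7c1∈{2}] r7c1's peers cover all but 2 ⇒ r7c1=2.
Step 13. [r3c5∈{5,9}] row 3 places 9 nowhere but r3c5, so r3c5=9.
Step 14. [r3c9∈{2,5}] across row 3, 5 lands solely at r3c9. So r3c9=5.
Step 15. [r8c8∈{2,7}] in row 8, 2 fits only at r8c8, so r8c8=2.
Step 16. [r4c8∈{7,9}] across col 8, 7 lands solely at r4c8 ⇒ r4c8=7.
Step 17. [r4c6∈{4}] nothing but 4 survives at r4c6. So r4c6=4.
Step 18. [r8c3∈{6}] r8c3's peers cover all but 6, so r8c3=6.
Step 19. [r4c2∈{2}] r4c2 is down to just 2, so r4c2=2.
Step 20. [r4c7∈{9}] r4c7 has the single candidate 9. So r4c7=9.
Step 21. [r6c5∈{5}] r6c5 has the single candidate 5. So r6c5=5.
Step 22. [r1c4∈{5}] r1c4's peers cover all but 5 ⇒ r1c4=5.
Step 23. [r7c3∈{9}] r7c3 is down to just 9. So r7c3=9.
Step 24. [r4c9∈{6}] r4c9 has the single candidate 6. So r4c9=6.
Step 25. [r7c8∈{8}] only 8 remains possible at r7c8 ⇒ r7c8=8.
Step 26. [r5c7∈{3}] r5c7 has the single candidate 3, so r5c7=3.
Step 27. [r6c6∈{7}] r6c6 has the single candidate 7. So r6c6=7.
Step 28. [r8c1∈{4}] r8c1 has the single candidate 4. So r8c1=4.
Step 29. [r5c9∈{4}] only 4 remains possible at r5c9 ⇒ r5c9=4.
Step 30. [r3c3∈{2}] nothing but 2 survives at r3c3 ⇒ r3c3=2.
Step 31. [r4c3∈{8}] r4c3 has the single candidate 8. So r4c3=8.
Step 32. [r1c8∈{9}] only 9 remains possible at r1c8 ⇒ r1c8=9.
Step 33. [r8c4∈{1}] r8c4 has the single candidate 1. So r8c4=1.
Step 34. [r2c5∈{3}] r2c5 is down to just 3, so r2c5=3.
Step 35. [r5c8∈{5}] r5c8 is down to just 5. So r5c8=5.
Step 36. [r9c2∈{1}] nothing but 1 survives at r9c2, so r9c2=1.
Step 37. [r2c4∈{8}] r2c4 is down to just 8, so r2c4=8.
Step 38. [r1c7∈{1}] r1c7 is down to just 1 ⇒ r1c7=1.
Step 39. [r1c9∈{2}] r1c9's peers cover all but 2, so r1c9=2.
Step 40. [r7c4∈{6}] r7c4 is down to just 6. So r7c4=6.
Step 41. [r8c7∈{7}] nothing but 7 survives at r8c7 ⇒ r8c7=7.
Step 42. [r6c2∈{4}] nothing but 4 survives at r6c2. So r6c2=4.
Step 43. [r9c3∈{5}] nothing but 5 survives at r9c3. So r9c3=5.
Step 44. [r3c1∈{7}] r3c1's peers cover all but 7 ⇒ r3c1=7.
Step 45. [r6c4∈{9}] r6c4 has the single candidate 9, so r6c4=9.

Answer: 3 8 4 5 7 6 1 9 2 / 9 5 1 8 3 2 6 4 7 / 7 6 2 4 9 1 8 3 5 / 5 2 8 3 1 4 9 7 6 / 1 9 7 2 6 8 3 5 4 / 6 4 3 9 5 7 2 1 8 / 2 7 9 6 4 3 5 8 1 / 4 3 6 1 8 5 7 2 9 / 8 1 5 7 2 9 4 6 3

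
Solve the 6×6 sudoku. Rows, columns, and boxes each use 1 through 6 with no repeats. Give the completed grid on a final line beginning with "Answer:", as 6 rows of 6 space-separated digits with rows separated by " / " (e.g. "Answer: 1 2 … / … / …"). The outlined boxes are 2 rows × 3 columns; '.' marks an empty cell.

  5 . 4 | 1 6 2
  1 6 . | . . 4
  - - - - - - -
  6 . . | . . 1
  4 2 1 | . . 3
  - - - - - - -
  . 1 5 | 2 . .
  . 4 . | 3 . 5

Step 1. [r4c5∈{5}] r4c5 is down to just 5, so r4c5=5.
Step 2. [r1c2∈{3}] r1c2 has the single candidate 3, so r1c2=3.
Step 3. [r2c3∈{2}] r2c3 has the single candidate 2, so r2c3=2.
Step 4. [r5c5∈{4}] r5c5 is down to just 4, so r5c5=4.
Step 5. [r6c5∈{1}] only 1 remains possible at r6c5 ⇒ r6c5=1.
Step 6. [r3c2∈{5}] r3c2's peers cover all but 5, so r3c2=5.
Step 7. [r6c1∈{2}] r6c1's peers cover all but 2. So r6c1=2.
Step 8. [r5c6∈{6}] r5c6 has the single candidate 6, so r5c6=6.
Step 9. [r3c4∈{4}] nothing but 4 survives at r3c4. So r3c4=4.
Step 10. [r5c1∈{3}] r5c1 has the single candidate 3, so r5c1=3.
Step 11. [r6c3∈{6}] r6c3's peers cover all but 6, so r6c3=6.
Step 12. [r2c5∈{3}] r2c5 has the single candidate 3, so r2c5=3.
Step 13. [r3c5∈{2}] nothing but 2 survives at r3c5 ⇒ r3c5=2.
Step 14. [r2c4∈{5}] r2c4 has the single candidate 5 ⇒ r2c4=5.
Step 15. [r3c3∈{3}] r3c3 has the single candidate 3. So r3c3=3.
Step 16. [r4c4∈{6}] nothing but 6 survives at r4c4 ⇒ r4c4=6.

Answer: 5 3 4 1 6 2 / 1 6 2 5 3 4 / 6 5 3 4 2 1 / 4 2 1 6 5 3 / 3 1 5 2 4 6 / 2 4 6 3 1 5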